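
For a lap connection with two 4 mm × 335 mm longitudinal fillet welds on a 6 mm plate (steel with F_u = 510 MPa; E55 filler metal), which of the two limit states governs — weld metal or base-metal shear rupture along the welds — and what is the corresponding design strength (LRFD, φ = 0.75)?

E55XX → F_EXX = 550 MPa.
t_e = 0.707 × 4 = 2.828 mm; L = 670 mm.
Weld metal: φR_n = 0.75 × 0.6 × 550 × 2.828 × 670 × 10⁻³ = 469 kN.
Base metal (shear rupture): φR_n = 0.75 × 0.6 × 510 × 6 × 670 × 10⁻³ = 922.6 kN.
Governing: weld metal.

φR_n ≈ 469 kN (weld metal governs)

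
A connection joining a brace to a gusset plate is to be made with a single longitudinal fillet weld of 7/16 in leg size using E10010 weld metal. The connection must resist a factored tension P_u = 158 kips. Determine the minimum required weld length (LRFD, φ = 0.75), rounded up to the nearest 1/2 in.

L = 11.5 in

E100XX → F_EXX = 100 ksi.
Throat t_e = 0.707 × 0.4375 = 0.3093 in.
φr_n = 0.75 × 0.6 × 100 × 0.3093 = 13.92 kips/in.
L_req = P_u / φr_n = 158 / 13.92 = 11.35 in total.
Round up → use L = 11.5 in.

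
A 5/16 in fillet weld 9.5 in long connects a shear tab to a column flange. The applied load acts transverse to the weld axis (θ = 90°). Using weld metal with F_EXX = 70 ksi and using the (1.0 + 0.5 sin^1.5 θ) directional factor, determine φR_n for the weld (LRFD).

φR_n ≈ 99.2 kip

t_e = 0.707 × 0.3125 = 0.2209 in; A_we = 0.2209 × 9.5 = 2.099 in².
Directional factor: 1.0 + 0.5 sin^1.5(90°) = 1.5.
F_nw = 0.6 × 70 × 1.5 = 63 ksi.
φR_n = 0.75 × 63 × 2.099 = 99.17 kip.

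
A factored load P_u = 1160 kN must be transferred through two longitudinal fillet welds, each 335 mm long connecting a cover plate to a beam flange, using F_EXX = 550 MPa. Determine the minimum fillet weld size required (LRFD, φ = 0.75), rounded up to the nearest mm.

w = 10 mm

Total weld length L = 670 mm.
Required throat t_e = P_u / (φ × 0.6 F_EXX × L) = 1160 / (0.75 × 0.6 × 550 × 670 × 10⁻³) = 6.995 mm.
Required leg w = t_e / 0.707 = 9.894 mm → use 10 mm.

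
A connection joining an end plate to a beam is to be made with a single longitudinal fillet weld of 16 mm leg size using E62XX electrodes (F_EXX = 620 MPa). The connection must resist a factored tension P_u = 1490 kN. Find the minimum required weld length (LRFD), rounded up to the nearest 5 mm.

Throat t_e = 0.707 × 16 = 11.31 mm.
φr_n = 0.75 × 0.6 × 620 × 11.31 × 10⁻³ = 3.156 kN/mm.
L_req = P_u / φr_n = 1490 / 3.156 = 472.1 mm total.
Round up → use L = 475 mm.

L = 475 mm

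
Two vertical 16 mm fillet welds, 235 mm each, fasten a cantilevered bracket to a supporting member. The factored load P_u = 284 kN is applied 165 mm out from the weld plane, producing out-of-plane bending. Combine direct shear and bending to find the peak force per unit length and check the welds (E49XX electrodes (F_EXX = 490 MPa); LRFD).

f_max ≈ 2620 N/mm; NOT adequate

L_w = 2 × 235 = 470 mm; section modulus (unit throat) S = 2 × L²/6 = 18410 mm².
Direct shear f_v = P/L_w = 284×10³/470 = 604.3 N/mm.
Moment M = P × e = 284×10³ × 165 = 46860000 N·mm; bending f_b = M/S = 2546 N/mm.
f_max = √(f_v² + f_b²) = √(604.3² + 2546²) = 2616 N/mm.
φr_n = 0.75 × 0.6 × 490 × (0.707 × 16) = 2494 N/mm → NOT adequate.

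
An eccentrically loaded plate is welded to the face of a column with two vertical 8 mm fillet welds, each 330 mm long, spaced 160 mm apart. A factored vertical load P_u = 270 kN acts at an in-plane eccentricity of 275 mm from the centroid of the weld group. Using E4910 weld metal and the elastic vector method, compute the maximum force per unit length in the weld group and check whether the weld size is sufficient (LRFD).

E49XX → F_EXX = 490 MPa.
Total weld length L_w = 660 mm. Treat welds as unit-width lines.
Polar moment about centroid: J = 2[d³/12 + d(b/2)²] = 2[330³/12 + 330×80²] = 10210000 mm³.
Direct shear f_v = P/L_w = 270×10³ / 660 = 409.1 N/mm (vertical).
Torsion M = P·e = 270×10³ × 275 = 74250000 N·mm.
Critical point at (x, y) = (80, 165) from centroid. f_tx = M·y/J = 1200 N/mm; f_ty = M·x/J = 581.6 N/mm.
Resultant f_max = √[f_tx² + (f_v + f_ty)²] = √[1200² + (409.1 + 581.6)²] = 1556 N/mm.
Capacity per unit length: φr_n = 0.75 × 0.6 × 490 × (0.707 × 8) = 1247 N/mm.
1556 > 1247 → NOT adequate.

f_max ≈ 1560 N/mm; NOT adequate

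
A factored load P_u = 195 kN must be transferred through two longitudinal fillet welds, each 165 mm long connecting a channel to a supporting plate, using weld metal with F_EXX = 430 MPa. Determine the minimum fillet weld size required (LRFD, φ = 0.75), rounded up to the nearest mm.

w = 5 mm

Total weld length L = 330 mm.
Required throat t_e = P_u / (φ × 0.6 F_EXX × L) = 195 / (0.75 × 0.6 × 430 × 330 × 10⁻³) = 3.054 mm.
Required leg w = t_e / 0.707 = 4.319 mm → use 5 mm.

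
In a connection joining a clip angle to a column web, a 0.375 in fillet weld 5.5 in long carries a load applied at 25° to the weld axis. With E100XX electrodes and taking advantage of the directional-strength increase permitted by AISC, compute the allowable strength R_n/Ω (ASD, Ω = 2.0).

E100XX → F_EXX = 100 ksi.
t_e = 0.707 × 0.375 = 0.2651 in; A_we = 0.2651 × 5.5 = 1.458 in².
Directional factor: 1.0 + 0.5 sin^1.5(25°) = 1.137.
F_nw = 0.6 × 100 × 1.137 = 68.24 ksi.
R_n/Ω = (68.24 × 1.458) / 2.0 = 49.75 kips.

R_n/Ω ≈ 49.8 kips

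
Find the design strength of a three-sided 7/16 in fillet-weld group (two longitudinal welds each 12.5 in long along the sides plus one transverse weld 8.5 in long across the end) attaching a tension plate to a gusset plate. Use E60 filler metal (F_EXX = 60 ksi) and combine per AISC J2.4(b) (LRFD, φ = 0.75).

φR_n ≈ 284 kips

t_e = 0.707 × 0.4375 = 0.3093 in.
R_nwl = 0.6 × 60 × 0.3093 × 25 = 278.4 kips (longitudinal, 2 welds).
R_nwt = 0.6 × 60 × 0.3093 × 8.5 = 94.65 kips (transverse, base value).
(i) R_nwl + R_nwt = 373 kips; (ii) 0.85 R_nwl + 1.5 R_nwt = 378.6 kips.
R_n = max = 378.6 kips [governs: (ii)]; φR_n = 283.9 kips.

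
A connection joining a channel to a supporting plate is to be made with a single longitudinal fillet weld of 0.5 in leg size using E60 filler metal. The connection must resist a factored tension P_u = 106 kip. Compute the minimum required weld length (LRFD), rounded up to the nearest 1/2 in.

E60XX → F_EXX = 60 ksi.
Throat t_e = 0.707 × 0.5 = 0.3535 in.
φr_n = 0.75 × 0.6 × 60 × 0.3535 = 9.544 kip/in.
L_req = P_u / φr_n = 106 / 9.544 = 11.11 in total.
Round up → use L = 11.5 in.

L = 11.5 in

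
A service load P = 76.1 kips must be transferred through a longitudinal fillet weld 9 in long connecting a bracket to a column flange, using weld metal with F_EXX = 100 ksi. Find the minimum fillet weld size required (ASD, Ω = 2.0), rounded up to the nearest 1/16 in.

Total weld length L = 9 in.
Required throat t_e = P × Ω / (0.6 F_EXX × L) = 76.1 × 2.0 / (0.6 × 100 × 9) = 0.2819 in.
Required leg w = t_e / 0.707 = 0.3987 in → use 7/16 in.

w = 7/16 in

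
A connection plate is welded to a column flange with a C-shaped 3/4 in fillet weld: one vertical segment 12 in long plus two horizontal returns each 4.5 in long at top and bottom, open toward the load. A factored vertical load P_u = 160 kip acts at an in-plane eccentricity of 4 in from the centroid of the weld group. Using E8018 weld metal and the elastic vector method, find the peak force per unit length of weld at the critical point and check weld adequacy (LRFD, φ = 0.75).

E80XX → F_EXX = 80 ksi.
Total weld length L_w = 21 in. Treat welds as unit-width lines.
Centroid: x̄ = 2×4.5×2.25 / 21 = 0.9643 in from the vertical weld.
Polar moment about centroid: J = I_x + I_y = [12³/12 + 2×4.5×6²] + [12×0.9643² + 2(4.5³/12 + 4.5×1.286²)] = 509.2 in³.
Direct shear f_v = P/L_w = 160 / 21 = 7.619 kip/in (vertical).
Torsion M = P·e = 160 × 4 = 640 kip·in.
Critical point at (x, y) = (3.536, 6) from centroid. f_tx = M·y/J = 7.541 kip/in; f_ty = M·x/J = 4.444 kip/in.
Resultant f_max = √[f_tx² + (f_v + f_ty)²] = √[7.541² + (7.619 + 4.444)²] = 14.23 kip/in.
Capacity per unit length: φr_n = 0.75 × 0.6 × 80 × (0.707 × 0.75) = 19.09 kip/in.
14.23 ≤ 19.09 → adequate.

f_max ≈ 14.2 kip/in; adequate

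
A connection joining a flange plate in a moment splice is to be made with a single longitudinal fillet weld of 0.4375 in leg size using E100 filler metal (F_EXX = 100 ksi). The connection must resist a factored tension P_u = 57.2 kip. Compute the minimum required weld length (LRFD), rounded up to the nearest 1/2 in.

Throat t_e = 0.707 × 0.4375 = 0.3093 in.
φr_n = 0.75 × 0.6 × 100 × 0.3093 = 13.92 kip/in.
L_req = P_u / φr_n = 57.2 / 13.92 = 4.109 in total.
Round up → use L = 4.5 in.

L = 4.5 in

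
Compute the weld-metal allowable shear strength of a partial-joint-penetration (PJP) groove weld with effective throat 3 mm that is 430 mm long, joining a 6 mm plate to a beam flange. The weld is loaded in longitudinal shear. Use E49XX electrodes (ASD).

E49XX → F_EXX = 490 MPa.
Effective throat (given) t_e = 3 mm.
A_we = 3 × 430 = 1290 mm².
F_nw = 0.6 F_EXX = 294 MPa.
R_n/Ω = (294 × 1290) / 2.0 × 10⁻³ = 189.6 kN.

R_n/Ω ≈ 190 kN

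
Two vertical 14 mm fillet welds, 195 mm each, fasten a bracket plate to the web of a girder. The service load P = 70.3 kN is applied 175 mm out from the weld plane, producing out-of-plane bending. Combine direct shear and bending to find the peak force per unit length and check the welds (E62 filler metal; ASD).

f_max ≈ 987 N/mm; adequate

E62XX → F_EXX = 620 MPa.
L_w = 2 × 195 = 390 mm; section modulus (unit throat) S = 2 × L²/6 = 12680 mm².
Direct shear f_v = P/L_w = 70.3×10³/390 = 180.3 N/mm.
Moment M = P × e = 70.3×10³ × 175 = 12302000 N·mm; bending f_b = M/S = 970.6 N/mm.
f_max = √(f_v² + f_b²) = √(180.3² + 970.6²) = 987.2 N/mm.
r_n/Ω = (1/2.0) × 0.6 × 620 × (0.707 × 14) = 1841 N/mm → adequate.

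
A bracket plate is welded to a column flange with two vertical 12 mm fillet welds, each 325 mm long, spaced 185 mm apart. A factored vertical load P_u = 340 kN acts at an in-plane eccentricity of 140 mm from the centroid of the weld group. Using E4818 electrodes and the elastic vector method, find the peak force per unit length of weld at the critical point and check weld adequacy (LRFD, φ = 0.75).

f_max ≈ 1140 N/mm; adequate

E48XX → F_EXX = 480 MPa.
Total weld length L_w = 650 mm. Treat welds as unit-width lines.
Polar moment about centroid: J = 2[d³/12 + d(b/2)²] = 2[325³/12 + 325×92.5²] = 11280000 mm³.
Direct shear f_v = P/L_w = 340×10³ / 650 = 523.1 N/mm (vertical).
Torsion M = P·e = 340×10³ × 140 = 47600000 N·mm.
Critical point at (x, y) = (92.5, 162.5) from centroid. f_tx = M·y/J = 685.5 N/mm; f_ty = M·x/J = 390.2 N/mm.
Resultant f_max = √[f_tx² + (f_v + f_ty)²] = √[685.5² + (523.1 + 390.2)²] = 1142 N/mm.
Capacity per unit length: φr_n = 0.75 × 0.6 × 480 × (0.707 × 12) = 1833 N/mm.
1142 ≤ 1833 → adequate.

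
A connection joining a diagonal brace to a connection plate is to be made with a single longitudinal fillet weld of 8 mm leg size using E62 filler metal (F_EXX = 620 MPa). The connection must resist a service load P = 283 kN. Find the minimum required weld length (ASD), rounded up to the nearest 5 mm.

L = 270 mm

Throat t_e = 0.707 × 8 = 5.656 mm.
r_n/Ω = (0.6 × 620 × 5.656) / 2.0 = 1052 N/mm = 1.052 kN/mm.
L_req = P / (r_n/Ω) = 283 / 1.052 = 269 mm total.
Round up → use L = 270 mm.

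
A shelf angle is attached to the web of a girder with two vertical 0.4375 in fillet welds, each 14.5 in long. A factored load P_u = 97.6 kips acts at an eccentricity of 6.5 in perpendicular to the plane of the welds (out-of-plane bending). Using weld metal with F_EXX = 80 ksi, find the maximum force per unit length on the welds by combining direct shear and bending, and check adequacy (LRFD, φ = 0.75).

f_max ≈ 9.66 kip/in; adequate

L_w = 2 × 14.5 = 29 in; section modulus (unit throat) S = 2 × L²/6 = 70.08 in².
Direct shear f_v = P/L_w = 97.6/29 = 3.366 kip/in.
Moment M = P × e = 97.6 × 6.5 = 634.4 kip·in; bending f_b = M/S = 9.052 kip/in.
f_max = √(f_v² + f_b²) = √(3.366² + 9.052²) = 9.657 kip/in.
φr_n = 0.75 × 0.6 × 80 × (0.707 × 0.4375) = 11.14 kip/in → adequate.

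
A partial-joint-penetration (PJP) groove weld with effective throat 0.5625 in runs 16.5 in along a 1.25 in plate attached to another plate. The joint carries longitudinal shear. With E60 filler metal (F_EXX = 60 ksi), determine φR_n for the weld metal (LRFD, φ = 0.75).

Effective throat (given) t_e = 0.5625 in.
A_we = 0.5625 × 16.5 = 9.281 in².
F_nw = 0.6 F_EXX = 36 ksi.
φR_n = 0.75 × 36 × 9.281 = 250.6 kips.

φR_n ≈ 251 kips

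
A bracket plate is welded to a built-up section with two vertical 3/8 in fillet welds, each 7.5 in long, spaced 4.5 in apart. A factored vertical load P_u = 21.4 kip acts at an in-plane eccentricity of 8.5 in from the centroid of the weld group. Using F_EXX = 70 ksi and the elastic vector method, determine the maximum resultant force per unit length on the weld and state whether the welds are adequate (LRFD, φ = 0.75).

Total weld length L_w = 15 in. Treat welds as unit-width lines.
Polar moment about centroid: J = 2[d³/12 + d(b/2)²] = 2[7.5³/12 + 7.5×2.25²] = 146.2 in³.
Direct shear f_v = P/L_w = 21.4 / 15 = 1.427 kip/in (vertical).
Torsion M = P·e = 21.4 × 8.5 = 181.9 kip·in.
Critical point at (x, y) = (2.25, 3.75) from centroid. f_tx = M·y/J = 4.664 kip/in; f_ty = M·x/J = 2.798 kip/in.
Resultant f_max = √[f_tx² + (f_v + f_ty)²] = √[4.664² + (1.427 + 2.798)²] = 6.293 kip/in.
Capacity per unit length: φr_n = 0.75 × 0.6 × 70 × (0.707 × 0.375) = 8.351 kip/in.
6.293 ≤ 8.351 → adequate.

f_max ≈ 6.29 kip/in; adequate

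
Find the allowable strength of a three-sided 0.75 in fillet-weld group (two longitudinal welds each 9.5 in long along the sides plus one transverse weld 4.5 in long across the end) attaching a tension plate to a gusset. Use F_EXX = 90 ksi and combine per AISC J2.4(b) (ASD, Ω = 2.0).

t_e = 0.707 × 0.75 = 0.5302 in.
R_nwl = 0.6 × 90 × 0.5302 × 19 = 544 kips (longitudinal, 2 welds).
R_nwt = 0.6 × 90 × 0.5302 × 4.5 = 128.9 kips (transverse, base value).
(i) R_nwl + R_nwt = 672.9 kips; (ii) 0.85 R_nwl + 1.5 R_nwt = 655.7 kips.
R_n = max = 672.9 kips [governs: (i)]; R_n/Ω = 336.4 kips.

R_n/Ω ≈ 336 kips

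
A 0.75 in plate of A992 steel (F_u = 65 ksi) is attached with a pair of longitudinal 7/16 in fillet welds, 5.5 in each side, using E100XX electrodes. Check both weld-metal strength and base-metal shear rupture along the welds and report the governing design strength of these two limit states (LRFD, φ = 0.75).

φR_n ≈ 153 kips (weld metal governs)

E100XX → F_EXX = 100 ksi.
t_e = 0.707 × 0.4375 = 0.3093 in; L = 11 in.
Weld metal: φR_n = 0.75 × 0.6 × 100 × 0.3093 × 11 = 153.1 kips.
Base metal (shear rupture): φR_n = 0.75 × 0.6 × 65 × 0.75 × 11 = 241.3 kips.
Governing: weld metal.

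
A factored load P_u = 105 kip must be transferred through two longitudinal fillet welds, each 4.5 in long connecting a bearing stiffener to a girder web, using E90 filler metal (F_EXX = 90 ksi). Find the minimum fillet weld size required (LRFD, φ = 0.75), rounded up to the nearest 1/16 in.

Total weld length L = 9 in.
Required throat t_e = P_u / (φ × 0.6 F_EXX × L) = 105 / (0.75 × 0.6 × 90 × 9) = 0.2881 in.
Required leg w = t_e / 0.707 = 0.4074 in → use 7/16 in.

w = 7/16 in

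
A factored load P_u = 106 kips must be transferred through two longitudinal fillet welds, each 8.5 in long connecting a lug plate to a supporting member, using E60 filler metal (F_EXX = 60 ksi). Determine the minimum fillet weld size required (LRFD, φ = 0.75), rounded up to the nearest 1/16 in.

w = 3/8 in

Total weld length L = 17 in.
Required throat t_e = P_u / (φ × 0.6 F_EXX × L) = 106 / (0.75 × 0.6 × 60 × 17) = 0.2309 in.
Required leg w = t_e / 0.707 = 0.3266 in → use 3/8 in.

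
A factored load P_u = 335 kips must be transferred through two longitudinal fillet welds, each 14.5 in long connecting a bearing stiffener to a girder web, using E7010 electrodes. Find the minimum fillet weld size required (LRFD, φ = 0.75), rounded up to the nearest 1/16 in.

w = 9/16 in

E70XX → F_EXX = 70 ksi.
Total weld length L = 29 in.
Required throat t_e = P_u / (φ × 0.6 F_EXX × L) = 335 / (0.75 × 0.6 × 70 × 29) = 0.3667 in.
Required leg w = t_e / 0.707 = 0.5187 in → use 9/16 in.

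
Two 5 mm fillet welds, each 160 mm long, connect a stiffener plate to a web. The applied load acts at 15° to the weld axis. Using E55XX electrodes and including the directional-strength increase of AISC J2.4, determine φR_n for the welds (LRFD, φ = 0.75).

φR_n ≈ 298 kN

E55XX → F_EXX = 550 MPa.
t_e = 0.707 × 5 = 3.535 mm; A_we = 3.535 × 320 = 1131 mm².
Directional factor: 1.0 + 0.5 sin^1.5(15°) = 1.066.
F_nw = 0.6 × 550 × 1.066 = 351.7 MPa.
φR_n = 0.75 × 351.7 × 1131 × 10⁻³ = 298.4 kN.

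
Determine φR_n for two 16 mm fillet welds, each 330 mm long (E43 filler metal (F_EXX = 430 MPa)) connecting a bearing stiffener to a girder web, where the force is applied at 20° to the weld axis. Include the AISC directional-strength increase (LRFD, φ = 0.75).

t_e = 0.707 × 16 = 11.31 mm; A_we = 11.31 × 660 = 7466 mm².
Directional factor: 1.0 + 0.5 sin^1.5(20°) = 1.1.
F_nw = 0.6 × 430 × 1.1 = 283.8 MPa.
φR_n = 0.75 × 283.8 × 7466 × 10⁻³ = 1589 kN.

φR_n ≈ 1590 kN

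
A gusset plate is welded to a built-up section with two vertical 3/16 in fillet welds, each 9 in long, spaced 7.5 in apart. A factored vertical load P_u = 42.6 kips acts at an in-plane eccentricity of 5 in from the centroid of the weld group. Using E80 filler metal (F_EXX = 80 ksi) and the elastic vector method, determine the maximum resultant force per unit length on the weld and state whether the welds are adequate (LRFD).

f_max ≈ 5.18 kip/in; NOT adequate

Total weld length L_w = 18 in. Treat welds as unit-width lines.
Polar moment about centroid: J = 2[d³/12 + d(b/2)²] = 2[9³/12 + 9×3.75²] = 374.6 in³.
Direct shear f_v = P/L_w = 42.6 / 18 = 2.367 kip/in (vertical).
Torsion M = P·e = 42.6 × 5 = 213 kip·in.
Critical point at (x, y) = (3.75, 4.5) from centroid. f_tx = M·y/J = 2.559 kip/in; f_ty = M·x/J = 2.132 kip/in.
Resultant f_max = √[f_tx² + (f_v + f_ty)²] = √[2.559² + (2.367 + 2.132)²] = 5.175 kip/in.
Capacity per unit length: φr_n = 0.75 × 0.6 × 80 × (0.707 × 0.1875) = 4.772 kip/in.
5.175 > 4.772 → NOT adequate.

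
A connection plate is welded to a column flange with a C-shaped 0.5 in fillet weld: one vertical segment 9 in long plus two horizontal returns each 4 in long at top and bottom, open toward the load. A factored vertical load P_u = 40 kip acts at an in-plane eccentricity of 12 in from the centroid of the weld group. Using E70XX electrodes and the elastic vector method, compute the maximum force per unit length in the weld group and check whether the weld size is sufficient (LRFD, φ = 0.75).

E70XX → F_EXX = 70 ksi.
Total weld length L_w = 17 in. Treat welds as unit-width lines.
Centroid: x̄ = 2×4×2 / 17 = 0.9412 in from the vertical weld.
Polar moment about centroid: J = I_x + I_y = [9³/12 + 2×4×4.5²] + [9×0.9412² + 2(4³/12 + 4×1.059²)] = 250.4 in³.
Direct shear f_v = P/L_w = 40 / 17 = 2.353 kip/in (vertical).
Torsion M = P·e = 40 × 12 = 480 kip·in.
Critical point at (x, y) = (3.059, 4.5) from centroid. f_tx = M·y/J = 8.628 kip/in; f_ty = M·x/J = 5.865 kip/in.
Resultant f_max = √[f_tx² + (f_v + f_ty)²] = √[8.628² + (2.353 + 5.865)²] = 11.91 kip/in.
Capacity per unit length: φr_n = 0.75 × 0.6 × 70 × (0.707 × 0.5) = 11.14 kip/in.
11.91 > 11.14 → NOT adequate.

f_max ≈ 11.9 kip/in; NOT adequate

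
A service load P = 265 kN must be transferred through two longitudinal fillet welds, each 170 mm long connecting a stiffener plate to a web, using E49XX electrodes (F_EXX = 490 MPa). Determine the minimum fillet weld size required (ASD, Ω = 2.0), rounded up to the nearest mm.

Total weld length L = 340 mm.
Required throat t_e = P × Ω / (0.6 F_EXX × L) = 265 × 2.0 / (0.6 × 490 × 340 × 10⁻³) = 5.302 mm.
Required leg w = t_e / 0.707 = 7.499 mm → use 8 mm.

w = 8 mm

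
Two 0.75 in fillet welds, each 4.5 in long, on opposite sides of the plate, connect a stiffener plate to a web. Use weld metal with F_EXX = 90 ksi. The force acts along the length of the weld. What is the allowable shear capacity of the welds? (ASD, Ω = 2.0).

R_n/Ω ≈ 129 kips

Effective throat t_e = 0.707 × 0.75 = 0.5302 in.
Total length L = 9 in; A_we = 0.5302 × 9 = 4.772 in².
F_nw = 0.6 F_EXX = 0.6 × 90 = 54 ksi.
R_n = 54 × 4.772 = 257.7 kips; R_n/Ω = 257.7/2.0 = 128.9 kips.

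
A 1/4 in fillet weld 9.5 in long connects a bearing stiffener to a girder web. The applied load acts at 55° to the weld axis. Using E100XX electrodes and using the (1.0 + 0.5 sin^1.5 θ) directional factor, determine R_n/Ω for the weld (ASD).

E100XX → F_EXX = 100 ksi.
t_e = 0.707 × 0.25 = 0.1767 in; A_we = 0.1767 × 9.5 = 1.679 in².
Directional factor: 1.0 + 0.5 sin^1.5(55°) = 1.371.
F_nw = 0.6 × 100 × 1.371 = 82.24 ksi.
R_n/Ω = (82.24 × 1.679) / 2.0 = 69.05 kip.

R_n/Ω ≈ 69 kip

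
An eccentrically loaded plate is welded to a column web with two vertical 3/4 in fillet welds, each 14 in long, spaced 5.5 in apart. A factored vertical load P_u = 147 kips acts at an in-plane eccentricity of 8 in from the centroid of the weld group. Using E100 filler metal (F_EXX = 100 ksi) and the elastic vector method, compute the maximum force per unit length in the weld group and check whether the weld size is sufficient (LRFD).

Total weld length L_w = 28 in. Treat welds as unit-width lines.
Polar moment about centroid: J = 2[d³/12 + d(b/2)²] = 2[14³/12 + 14×2.75²] = 669.1 in³.
Direct shear f_v = P/L_w = 147 / 28 = 5.25 kip/in (vertical).
Torsion M = P·e = 147 × 8 = 1176 kip·in.
Critical point at (x, y) = (2.75, 7) from centroid. f_tx = M·y/J = 12.3 kip/in; f_ty = M·x/J = 4.833 kip/in.
Resultant f_max = √[f_tx² + (f_v + f_ty)²] = √[12.3² + (5.25 + 4.833)²] = 15.91 kip/in.
Capacity per unit length: φr_n = 0.75 × 0.6 × 100 × (0.707 × 0.75) = 23.86 kip/in.
15.91 ≤ 23.86 → adequate.

f_max ≈ 15.9 kip/in; adequate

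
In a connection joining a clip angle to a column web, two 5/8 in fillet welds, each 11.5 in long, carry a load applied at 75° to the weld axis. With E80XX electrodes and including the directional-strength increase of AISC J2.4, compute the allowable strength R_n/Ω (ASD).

R_n/Ω ≈ 360 kip

E80XX → F_EXX = 80 ksi.
t_e = 0.707 × 0.625 = 0.4419 in; A_we = 0.4419 × 23 = 10.16 in².
Directional factor: 1.0 + 0.5 sin^1.5(75°) = 1.475.
F_nw = 0.6 × 80 × 1.475 = 70.78 ksi.
R_n/Ω = (70.78 × 10.16) / 2.0 = 359.7 kip.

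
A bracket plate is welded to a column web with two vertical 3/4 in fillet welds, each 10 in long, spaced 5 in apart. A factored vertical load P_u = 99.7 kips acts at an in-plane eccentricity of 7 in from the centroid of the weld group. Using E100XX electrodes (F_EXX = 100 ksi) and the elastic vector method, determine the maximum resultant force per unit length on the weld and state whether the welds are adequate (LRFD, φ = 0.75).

f_max ≈ 16.2 kip/in; adequate

Total weld length L_w = 20 in. Treat welds as unit-width lines.
Polar moment about centroid: J = 2[d³/12 + d(b/2)²] = 2[10³/12 + 10×2.5²] = 291.7 in³.
Direct shear f_v = P/L_w = 99.7 / 20 = 4.985 kip/in (vertical).
Torsion M = P·e = 99.7 × 7 = 697.9 kip·in.
Critical point at (x, y) = (2.5, 5) from centroid. f_tx = M·y/J = 11.96 kip/in; f_ty = M·x/J = 5.982 kip/in.
Resultant f_max = √[f_tx² + (f_v + f_ty)²] = √[11.96² + (4.985 + 5.982)²] = 16.23 kip/in.
Capacity per unit length: φr_n = 0.75 × 0.6 × 100 × (0.707 × 0.75) = 23.86 kip/in.
16.23 ≤ 23.86 → adequate.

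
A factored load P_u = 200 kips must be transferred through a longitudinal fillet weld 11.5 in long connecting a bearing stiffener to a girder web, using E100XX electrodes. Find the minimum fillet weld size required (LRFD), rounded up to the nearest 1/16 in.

w = 9/16 in

E100XX → F_EXX = 100 ksi.
Total weld length L = 11.5 in.
Required throat t_e = P_u / (φ × 0.6 F_EXX × L) = 200 / (0.75 × 0.6 × 100 × 11.5) = 0.3865 in.
Required leg w = t_e / 0.707 = 0.5466 in → use 9/16 in.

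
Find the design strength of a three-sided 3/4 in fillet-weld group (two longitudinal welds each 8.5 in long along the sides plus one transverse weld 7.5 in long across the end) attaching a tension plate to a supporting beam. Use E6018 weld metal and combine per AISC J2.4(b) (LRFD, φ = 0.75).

φR_n ≈ 368 kips

E60XX → F_EXX = 60 ksi.
t_e = 0.707 × 0.75 = 0.5302 in.
R_nwl = 0.6 × 60 × 0.5302 × 17 = 324.5 kips (longitudinal, 2 welds).
R_nwt = 0.6 × 60 × 0.5302 × 7.5 = 143.2 kips (transverse, base value).
(i) R_nwl + R_nwt = 467.7 kips; (ii) 0.85 R_nwl + 1.5 R_nwt = 490.6 kips.
R_n = max = 490.6 kips [governs: (ii)]; φR_n = 367.9 kips.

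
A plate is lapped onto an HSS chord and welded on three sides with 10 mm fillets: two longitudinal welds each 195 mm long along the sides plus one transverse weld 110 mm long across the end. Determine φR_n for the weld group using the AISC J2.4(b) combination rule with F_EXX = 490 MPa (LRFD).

φR_n ≈ 779 kN

t_e = 0.707 × 10 = 7.07 mm.
R_nwl = 0.6 × 490 × 7.07 × 390 × 10⁻³ = 810.6 kN (longitudinal, 2 welds).
R_nwt = 0.6 × 490 × 7.07 × 110 × 10⁻³ = 228.6 kN (transverse, base value).
(i) R_nwl + R_nwt = 1039 kN; (ii) 0.85 R_nwl + 1.5 R_nwt = 1032 kN.
R_n = max = 1039 kN [governs: (i)]; φR_n = 779.5 kN.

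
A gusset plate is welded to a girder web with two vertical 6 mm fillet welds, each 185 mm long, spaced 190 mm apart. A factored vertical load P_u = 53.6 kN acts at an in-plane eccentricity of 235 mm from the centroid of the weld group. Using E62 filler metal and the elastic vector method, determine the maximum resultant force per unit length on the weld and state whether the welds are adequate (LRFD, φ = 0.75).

f_max ≈ 494 N/mm; adequate

E62XX → F_EXX = 620 MPa.
Total weld length L_w = 370 mm. Treat welds as unit-width lines.
Polar moment about centroid: J = 2[d³/12 + d(b/2)²] = 2[185³/12 + 185×95²] = 4395000 mm³.
Direct shear f_v = P/L_w = 53.6×10³ / 370 = 144.9 N/mm (vertical).
Torsion M = P·e = 53.6×10³ × 235 = 12596000 N·mm.
Critical point at (x, y) = (95, 92.5) from centroid. f_tx = M·y/J = 265.1 N/mm; f_ty = M·x/J = 272.3 N/mm.
Resultant f_max = √[f_tx² + (f_v + f_ty)²] = √[265.1² + (144.9 + 272.3)²] = 494.3 N/mm.
Capacity per unit length: φr_n = 0.75 × 0.6 × 620 × (0.707 × 6) = 1184 N/mm.
494.3 ≤ 1184 → adequate.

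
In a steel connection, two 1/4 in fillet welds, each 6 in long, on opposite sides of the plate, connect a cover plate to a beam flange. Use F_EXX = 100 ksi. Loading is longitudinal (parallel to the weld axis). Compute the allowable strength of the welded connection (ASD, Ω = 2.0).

Effective throat t_e = 0.707 × 0.25 = 0.1767 in.
Total length L = 12 in; A_we = 0.1767 × 12 = 2.121 in².
F_nw = 0.6 F_EXX = 0.6 × 100 = 60 ksi.
R_n = 60 × 2.121 = 127.3 kips; R_n/Ω = 127.3/2.0 = 63.63 kips.

R_n/Ω ≈ 63.6 kips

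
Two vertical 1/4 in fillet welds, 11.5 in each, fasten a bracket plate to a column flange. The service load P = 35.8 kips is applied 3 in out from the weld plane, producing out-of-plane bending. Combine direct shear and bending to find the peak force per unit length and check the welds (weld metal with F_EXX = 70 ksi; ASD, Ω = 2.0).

f_max ≈ 2.89 kip/in; adequate

L_w = 2 × 11.5 = 23 in; section modulus (unit throat) S = 2 × L²/6 = 44.08 in².
Direct shear f_v = P/L_w = 35.8/23 = 1.557 kip/in.
Moment M = P × e = 35.8 × 3 = 107.4 kip·in; bending f_b = M/S = 2.436 kip/in.
f_max = √(f_v² + f_b²) = √(1.557² + 2.436²) = 2.891 kip/in.
r_n/Ω = (1/2.0) × 0.6 × 70 × (0.707 × 0.25) = 3.712 kip/in → adequate.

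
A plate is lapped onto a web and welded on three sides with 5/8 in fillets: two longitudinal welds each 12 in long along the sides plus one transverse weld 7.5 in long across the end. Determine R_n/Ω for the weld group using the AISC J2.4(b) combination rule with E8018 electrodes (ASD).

R_n/Ω ≈ 336 kip

E80XX → F_EXX = 80 ksi.
t_e = 0.707 × 0.625 = 0.4419 in.
R_nwl = 0.6 × 80 × 0.4419 × 24 = 509 kip (longitudinal, 2 welds).
R_nwt = 0.6 × 80 × 0.4419 × 7.5 = 159.1 kip (transverse, base value).
(i) R_nwl + R_nwt = 668.1 kip; (ii) 0.85 R_nwl + 1.5 R_nwt = 671.3 kip.
R_n = max = 671.3 kip [governs: (ii)]; R_n/Ω = 335.6 kip.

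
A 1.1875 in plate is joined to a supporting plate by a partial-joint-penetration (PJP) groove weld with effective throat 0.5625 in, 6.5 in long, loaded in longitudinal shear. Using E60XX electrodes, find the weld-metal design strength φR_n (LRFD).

φR_n ≈ 98.7 kips

E60XX → F_EXX = 60 ksi.
Effective throat (given) t_e = 0.5625 in.
A_we = 0.5625 × 6.5 = 3.656 in².
F_nw = 0.6 F_EXX = 36 ksi.
φR_n = 0.75 × 36 × 3.656 = 98.72 kips.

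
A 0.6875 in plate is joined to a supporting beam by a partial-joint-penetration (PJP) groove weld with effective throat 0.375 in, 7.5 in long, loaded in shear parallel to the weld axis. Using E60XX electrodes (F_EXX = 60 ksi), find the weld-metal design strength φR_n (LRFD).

φR_n ≈ 75.9 kips

Effective throat (given) t_e = 0.375 in.
A_we = 0.375 × 7.5 = 2.812 in².
F_nw = 0.6 F_EXX = 36 ksi.
φR_n = 0.75 × 36 × 2.812 = 75.94 kips.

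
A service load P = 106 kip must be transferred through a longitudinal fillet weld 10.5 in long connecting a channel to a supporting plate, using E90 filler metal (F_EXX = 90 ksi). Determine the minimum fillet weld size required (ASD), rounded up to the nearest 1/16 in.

Total weld length L = 10.5 in.
Required throat t_e = P × Ω / (0.6 F_EXX × L) = 106 × 2.0 / (0.6 × 90 × 10.5) = 0.3739 in.
Required leg w = t_e / 0.707 = 0.5289 in → use 9/16 in.

w = 9/16 in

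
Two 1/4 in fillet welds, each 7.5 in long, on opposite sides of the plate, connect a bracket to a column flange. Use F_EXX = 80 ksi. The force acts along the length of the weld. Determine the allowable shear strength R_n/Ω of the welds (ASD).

R_n/Ω ≈ 63.6 kip

Effective throat t_e = 0.707 × 0.25 = 0.1767 in.
Total length L = 15 in; A_we = 0.1767 × 15 = 2.651 in².
F_nw = 0.6 F_EXX = 0.6 × 80 = 48 ksi.
R_n = 48 × 2.651 = 127.3 kip; R_n/Ω = 127.3/2.0 = 63.63 kip.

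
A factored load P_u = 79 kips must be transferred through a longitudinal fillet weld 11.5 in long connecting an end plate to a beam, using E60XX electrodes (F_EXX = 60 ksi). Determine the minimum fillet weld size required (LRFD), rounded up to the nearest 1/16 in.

w = 3/8 in

Total weld length L = 11.5 in.
Required throat t_e = P_u / (φ × 0.6 F_EXX × L) = 79 / (0.75 × 0.6 × 60 × 11.5) = 0.2544 in.
Required leg w = t_e / 0.707 = 0.3599 in → use 3/8 in.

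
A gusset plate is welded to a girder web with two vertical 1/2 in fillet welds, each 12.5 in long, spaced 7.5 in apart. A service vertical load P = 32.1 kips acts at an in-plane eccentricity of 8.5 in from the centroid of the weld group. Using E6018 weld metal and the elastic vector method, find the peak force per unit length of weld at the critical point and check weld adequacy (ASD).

f_max ≈ 3.76 kip/in; adequate

E60XX → F_EXX = 60 ksi.
Total weld length L_w = 25 in. Treat welds as unit-width lines.
Polar moment about centroid: J = 2[d³/12 + d(b/2)²] = 2[12.5³/12 + 12.5×3.75²] = 677.1 in³.
Direct shear f_v = P/L_w = 32.1 / 25 = 1.284 kip/in (vertical).
Torsion M = P·e = 32.1 × 8.5 = 272.85 kip·in.
Critical point at (x, y) = (3.75, 6.25) from centroid. f_tx = M·y/J = 2.519 kip/in; f_ty = M·x/J = 1.511 kip/in.
Resultant f_max = √[f_tx² + (f_v + f_ty)²] = √[2.519² + (1.284 + 1.511)²] = 3.762 kip/in.
Capacity per unit length: r_n/Ω = (1/2.0) × 0.6 × 60 × (0.707 × 0.5) = 6.363 kip/in.
3.762 ≤ 6.363 → adequate.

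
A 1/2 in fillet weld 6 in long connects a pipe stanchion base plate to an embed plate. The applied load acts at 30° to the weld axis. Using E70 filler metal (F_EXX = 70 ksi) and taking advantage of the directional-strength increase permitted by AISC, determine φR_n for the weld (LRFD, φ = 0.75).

t_e = 0.707 × 0.5 = 0.3535 in; A_we = 0.3535 × 6 = 2.121 in².
Directional factor: 1.0 + 0.5 sin^1.5(30°) = 1.177.
F_nw = 0.6 × 70 × 1.177 = 49.42 ksi.
φR_n = 0.75 × 49.42 × 2.121 = 78.62 kips.

φR_n ≈ 78.6 kips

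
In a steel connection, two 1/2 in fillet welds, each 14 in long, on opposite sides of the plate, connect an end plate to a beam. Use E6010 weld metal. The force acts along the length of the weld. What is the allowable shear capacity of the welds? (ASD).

E60XX → F_EXX = 60 ksi.
Effective throat t_e = 0.707 × 0.5 = 0.3535 in.
Total length L = 28 in; A_we = 0.3535 × 28 = 9.898 in².
F_nw = 0.6 F_EXX = 0.6 × 60 = 36 ksi.
R_n = 36 × 9.898 = 356.3 kips; R_n/Ω = 356.3/2.0 = 178.2 kips.

R_n/Ω ≈ 178 kips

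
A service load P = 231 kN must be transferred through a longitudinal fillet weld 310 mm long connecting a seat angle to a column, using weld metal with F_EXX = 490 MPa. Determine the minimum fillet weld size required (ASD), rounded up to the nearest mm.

Total weld length L = 310 mm.
Required throat t_e = P × Ω / (0.6 F_EXX × L) = 231 × 2.0 / (0.6 × 490 × 310 × 10⁻³) = 5.069 mm.
Required leg w = t_e / 0.707 = 7.17 mm → use 8 mm.

w = 8 mm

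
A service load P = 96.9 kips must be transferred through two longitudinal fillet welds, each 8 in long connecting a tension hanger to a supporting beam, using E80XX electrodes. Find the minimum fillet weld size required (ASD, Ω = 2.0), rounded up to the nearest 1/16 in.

w = 3/8 in

E80XX → F_EXX = 80 ksi.
Total weld length L = 16 in.
Required throat t_e = P × Ω / (0.6 F_EXX × L) = 96.9 × 2.0 / (0.6 × 80 × 16) = 0.2523 in.
Required leg w = t_e / 0.707 = 0.3569 in → use 3/8 in.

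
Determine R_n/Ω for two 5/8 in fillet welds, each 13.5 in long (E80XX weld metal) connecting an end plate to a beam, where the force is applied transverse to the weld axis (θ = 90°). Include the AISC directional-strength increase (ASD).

E80XX → F_EXX = 80 ksi.
t_e = 0.707 × 0.625 = 0.4419 in; A_we = 0.4419 × 27 = 11.93 in².
Directional factor: 1.0 + 0.5 sin^1.5(90°) = 1.5.
F_nw = 0.6 × 80 × 1.5 = 72 ksi.
R_n/Ω = (72 × 11.93) / 2.0 = 429.5 kips.

R_n/Ω ≈ 430 kips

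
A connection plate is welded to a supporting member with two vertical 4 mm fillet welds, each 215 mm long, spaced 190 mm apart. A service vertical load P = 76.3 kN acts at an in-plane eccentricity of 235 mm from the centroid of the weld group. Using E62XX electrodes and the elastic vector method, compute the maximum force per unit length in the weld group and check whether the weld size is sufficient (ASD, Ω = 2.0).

E62XX → F_EXX = 620 MPa.
Total weld length L_w = 430 mm. Treat welds as unit-width lines.
Polar moment about centroid: J = 2[d³/12 + d(b/2)²] = 2[215³/12 + 215×95²] = 5537000 mm³.
Direct shear f_v = P/L_w = 76.3×10³ / 430 = 177.4 N/mm (vertical).
Torsion M = P·e = 76.3×10³ × 235 = 17930000 N·mm.
Critical point at (x, y) = (95, 107.5) from centroid. f_tx = M·y/J = 348.1 N/mm; f_ty = M·x/J = 307.6 N/mm.
Resultant f_max = √[f_tx² + (f_v + f_ty)²] = √[348.1² + (177.4 + 307.6)²] = 597.1 N/mm.
Capacity per unit length: r_n/Ω = (1/2.0) × 0.6 × 620 × (0.707 × 4) = 526 N/mm.
597.1 > 526 → NOT adequate.

f_max ≈ 597 N/mm; NOT adequate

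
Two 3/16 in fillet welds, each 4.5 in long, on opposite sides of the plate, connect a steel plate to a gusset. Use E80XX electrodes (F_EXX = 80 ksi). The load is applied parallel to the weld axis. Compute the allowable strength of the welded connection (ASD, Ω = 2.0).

R_n/Ω ≈ 28.6 kips

Effective throat t_e = 0.707 × 0.1875 = 0.1326 in.
Total length L = 9 in; A_we = 0.1326 × 9 = 1.193 in².
F_nw = 0.6 F_EXX = 0.6 × 80 = 48 ksi.
R_n = 48 × 1.193 = 57.27 kips; R_n/Ω = 57.27/2.0 = 28.63 kips.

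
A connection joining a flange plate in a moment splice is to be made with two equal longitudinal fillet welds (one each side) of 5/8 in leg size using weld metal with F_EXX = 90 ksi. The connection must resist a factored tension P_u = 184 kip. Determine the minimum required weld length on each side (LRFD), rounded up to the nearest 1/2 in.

Throat t_e = 0.707 × 0.625 = 0.4419 in.
φr_n = 0.75 × 0.6 × 90 × 0.4419 = 17.9 kip/in.
L_req = P_u / φr_n = 184 / 17.9 = 10.28 in total.
Per side: 10.28 / 2 = 5.141 in.
Round up → use L = 5.5 in on each side.

L = 5.5 in on each side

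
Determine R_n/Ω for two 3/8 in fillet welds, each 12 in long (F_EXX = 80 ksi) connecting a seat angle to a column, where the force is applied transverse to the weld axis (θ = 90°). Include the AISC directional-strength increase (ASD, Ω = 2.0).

R_n/Ω ≈ 229 kip

t_e = 0.707 × 0.375 = 0.2651 in; A_we = 0.2651 × 24 = 6.363 in².
Directional factor: 1.0 + 0.5 sin^1.5(90°) = 1.5.
F_nw = 0.6 × 80 × 1.5 = 72 ksi.
R_n/Ω = (72 × 6.363) / 2.0 = 229.1 kip.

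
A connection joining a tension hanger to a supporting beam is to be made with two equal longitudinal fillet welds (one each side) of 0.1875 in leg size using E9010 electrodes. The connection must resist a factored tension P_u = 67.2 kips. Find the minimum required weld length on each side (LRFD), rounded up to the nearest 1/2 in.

L = 6.5 in on each side

E90XX → F_EXX = 90 ksi.
Throat t_e = 0.707 × 0.1875 = 0.1326 in.
φr_n = 0.75 × 0.6 × 90 × 0.1326 = 5.369 kips/in.
L_req = P_u / φr_n = 67.2 / 5.369 = 12.52 in total.
Per side: 12.52 / 2 = 6.258 in.
Round up → use L = 6.5 in on each side.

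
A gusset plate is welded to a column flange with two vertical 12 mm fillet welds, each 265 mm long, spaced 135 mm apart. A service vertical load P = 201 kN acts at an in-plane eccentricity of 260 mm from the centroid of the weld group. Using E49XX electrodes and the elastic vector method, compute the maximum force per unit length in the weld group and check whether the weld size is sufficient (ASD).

f_max ≈ 1620 N/mm; NOT adequate

E49XX → F_EXX = 490 MPa.
Total weld length L_w = 530 mm. Treat welds as unit-width lines.
Polar moment about centroid: J = 2[d³/12 + d(b/2)²] = 2[265³/12 + 265×67.5²] = 5516000 mm³.
Direct shear f_v = P/L_w = 201×10³ / 530 = 379.2 N/mm (vertical).
Torsion M = P·e = 201×10³ × 260 = 52260000 N·mm.
Critical point at (x, y) = (67.5, 132.5) from centroid. f_tx = M·y/J = 1255 N/mm; f_ty = M·x/J = 639.5 N/mm.
Resultant f_max = √[f_tx² + (f_v + f_ty)²] = √[1255² + (379.2 + 639.5)²] = 1617 N/mm.
Capacity per unit length: r_n/Ω = (1/2.0) × 0.6 × 490 × (0.707 × 12) = 1247 N/mm.
1617 > 1247 → NOT adequate.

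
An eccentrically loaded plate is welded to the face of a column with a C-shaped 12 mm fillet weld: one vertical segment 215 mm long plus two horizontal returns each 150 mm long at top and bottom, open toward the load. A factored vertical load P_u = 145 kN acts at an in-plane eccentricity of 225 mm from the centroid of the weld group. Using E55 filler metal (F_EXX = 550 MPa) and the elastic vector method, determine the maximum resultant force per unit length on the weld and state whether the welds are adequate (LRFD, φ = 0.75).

Total weld length L_w = 515 mm. Treat welds as unit-width lines.
Centroid: x̄ = 2×150×75 / 515 = 43.69 mm from the vertical weld.
Polar moment about centroid: J = I_x + I_y = [215³/12 + 2×150×107.5²] + [215×43.69² + 2(150³/12 + 150×31.31²)] = 5562000 mm³.
Direct shear f_v = P/L_w = 145×10³ / 515 = 281.6 N/mm (vertical).
Torsion M = P·e = 145×10³ × 225 = 32625000 N·mm.
Critical point at (x, y) = (106.3, 107.5) from centroid. f_tx = M·y/J = 630.6 N/mm; f_ty = M·x/J = 623.6 N/mm.
Resultant f_max = √[f_tx² + (f_v + f_ty)²] = √[630.6² + (281.6 + 623.6)²] = 1103 N/mm.
Capacity per unit length: φr_n = 0.75 × 0.6 × 550 × (0.707 × 12) = 2100 N/mm.
1103 ≤ 2100 → adequate.

f_max ≈ 1100 N/mm; adequate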